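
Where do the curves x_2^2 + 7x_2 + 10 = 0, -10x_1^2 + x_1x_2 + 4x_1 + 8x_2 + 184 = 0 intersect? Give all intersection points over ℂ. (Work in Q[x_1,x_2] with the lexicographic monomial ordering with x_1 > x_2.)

Compute a lex Gröbner basis by Buchberger's algorithm.
f_1 = x_2^2 + 7x_2 + 10, LT = x_2^2.
f_2 = -10x_1^2 + x_1x_2 + 4x_1 + 8x_2 + 184, LT = x_1^2.

The S-polynomials (S(f_1,f_2)) all reduce to 0 modulo the current basis, so we have a Gröbner basis.
Inter-reduce: drop elements whose leading term is divisible by another's, tail-reduce, and make monic.
Reduced Gröbner basis: {x_1^2 - 1/10x_1x_2 - 2/5x_1 - 4/5x_2 - 92/5, x_2^2 + 7x_2 + 10}.

Elimination: the polynomial x_2^2 + 7x_2 + 10 lies in the elimination ideal for x_2, so x_2 ∈ {-5, -2}. For each such x_2, the remaining basis elements (now univariate) give the rest of the solution.
  x_2 = -5: the earlier basis element becomes x_1^2 + 1/10x_1 - 72/5 = 0, giving x_1 = -1/20 + sqrt(5761)/20, -sqrt(5761)/20 - 1/20 — points (-1/20 + sqrt(5761)/20, -5), (-sqrt(5761)/20 - 1/20, -5).
  x_2 = -2: the earlier basis element becomes x_1^2 - 1/5x_1 - 84/5 = 0, giving x_1 = -4, 21/5 — points (-4, -2), (21/5, -2).

{(-1/20 + sqrt(5761)/20, -5), (-sqrt(5761)/20 - 1/20, -5), (-4, -2), (21/5, -2)}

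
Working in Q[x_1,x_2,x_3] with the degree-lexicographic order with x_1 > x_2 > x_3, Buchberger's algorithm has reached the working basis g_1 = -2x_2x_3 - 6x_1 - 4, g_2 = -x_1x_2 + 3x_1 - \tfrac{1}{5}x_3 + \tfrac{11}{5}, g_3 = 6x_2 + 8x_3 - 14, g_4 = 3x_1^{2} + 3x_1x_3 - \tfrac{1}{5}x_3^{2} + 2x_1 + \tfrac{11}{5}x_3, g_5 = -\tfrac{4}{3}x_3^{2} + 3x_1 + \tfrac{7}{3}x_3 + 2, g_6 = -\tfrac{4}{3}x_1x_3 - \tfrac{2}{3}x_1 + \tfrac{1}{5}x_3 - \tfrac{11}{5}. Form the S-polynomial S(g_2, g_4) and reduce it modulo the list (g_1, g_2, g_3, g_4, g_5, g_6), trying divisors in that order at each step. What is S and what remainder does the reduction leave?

S(g_2, g_4) = -x_1x_2x_3 + \tfrac{1}{15}x_2x_3^{2} - 3x_1^{2} - \tfrac{2}{3}x_1x_2 + \tfrac{1}{5}x_1x_3 - \tfrac{11}{15}x_2x_3 - \tfrac{11}{5}x_1; remainder on division = 0.

lcm(LM(g_2), LM(g_4)) = x_1^{2}x_2.
S = (lcm/LT(g_2))·g_2 − (lcm/LT(g_4))·g_4 = -x_1x_2x_3 + \tfrac{1}{15}x_2x_3^{2} - 3x_1^{2} - \tfrac{2}{3}x_1x_2 + \tfrac{1}{5}x_1x_3 - \tfrac{11}{15}x_2x_3 - \tfrac{11}{5}x_1.
Reduce S modulo (g_1, g_2, g_3, g_4, g_5, g_6) in that order:
  leading term x_1x_2x_3: subtract (\tfrac{1}{2}x_1)·g_1 from -x_1x_2x_3 + \tfrac{1}{15}x_2x_3^{2} - 3x_1^{2} - \tfrac{2}{3}x_1x_2 + \tfrac{1}{5}x_1x_3 - \tfrac{11}{15}x_2x_3 - \tfrac{11}{5}x_1 → \tfrac{1}{15}x_2x_3^{2} - \tfrac{2}{3}x_1x_2 + \tfrac{1}{5}x_1x_3 - \tfrac{11}{15}x_2x_3 - \tfrac{1}{5}x_1
  leading term x_2x_3^{2}: subtract (-\tfrac{1}{30}x_3)·g_1 from \tfrac{1}{15}x_2x_3^{2} - \tfrac{2}{3}x_1x_2 + \tfrac{1}{5}x_1x_3 - \tfrac{11}{15}x_2x_3 - \tfrac{1}{5}x_1 → -\tfrac{2}{3}x_1x_2 - \tfrac{11}{15}x_2x_3 - \tfrac{1}{5}x_1 - \tfrac{2}{15}x_3
  leading term x_1x_2: subtract (\tfrac{2}{3})·g_2 from -\tfrac{2}{3}x_1x_2 - \tfrac{11}{15}x_2x_3 - \tfrac{1}{5}x_1 - \tfrac{2}{15}x_3 → -\tfrac{11}{15}x_2x_3 - \tfrac{11}{5}x_1 - \tfrac{22}{15}
  leading term x_2x_3: subtract (\tfrac{11}{30})·g_1 from -\tfrac{11}{15}x_2x_3 - \tfrac{11}{5}x_1 - \tfrac{22}{15} → 0
The remainder is 0, so this S-polynomial contributes no new basis element.
This is the inner loop of Buchberger's algorithm — each nonzero remainder becomes a new basis element.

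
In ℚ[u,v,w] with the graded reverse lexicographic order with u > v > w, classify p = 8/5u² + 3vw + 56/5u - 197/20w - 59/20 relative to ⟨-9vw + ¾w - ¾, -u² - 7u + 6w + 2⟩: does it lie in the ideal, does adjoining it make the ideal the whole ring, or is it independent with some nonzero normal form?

8/5u² + 3vw + 56/5u - 197/20w - 59/20 lies in I (it reduces to 0).

First compute the reduced Gröbner basis of I by Buchberger's algorithm.
f_1 = -9vw + ¾w - ¾, LT = vw.
f_2 = -u² - 7u + 6w + 2, LT = u².

The S-polynomials (S(f_1,f_2)) all reduce to 0 modulo the current basis, so we have a Gröbner basis.
Inter-reduce: drop elements whose leading term is divisible by another's, tail-reduce, and make monic.
Reduced Gröbner basis: {u² + 7u - 6w - 2, vw - 1/12w + 1/12}.
Label its elements g_1 = u² + 7u - 6w - 2, g_2 = vw - 1/12w + 1/12.

Reduce p = 8/5u² + 3vw + 56/5u - 197/20w - 59/20 modulo G:
  leading term u²: subtract (8/5)·g_1 from 8/5u² + 3vw + 56/5u - 197/20w - 59/20 → 3vw - ¼w + ¼
  leading term vw: subtract (3)·g_2 from 3vw - ¼w + ¼ → 0
  normal form = 0.
Since the normal form is 0, p ∈ I.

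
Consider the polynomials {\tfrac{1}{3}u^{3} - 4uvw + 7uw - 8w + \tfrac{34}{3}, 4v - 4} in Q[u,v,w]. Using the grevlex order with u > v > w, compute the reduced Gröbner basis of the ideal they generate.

This is the nonlinear analogue of row-reducing a linear system.

f_1 = \tfrac{1}{3}u^{3} - 4uvw + 7uw - 8w + \tfrac{34}{3}, LT = u^{3}.
f_2 = 4v - 4, LT = v.

S(f_1,f_2): leading monomials are coprime, so the S-polynomial reduces to 0 (Buchberger's first criterion).
Every S-polynomial of the final basis reduces to 0, so we have a Gröbner basis.

G = {u^{3} + 9uw - 24w + 34, v - 1}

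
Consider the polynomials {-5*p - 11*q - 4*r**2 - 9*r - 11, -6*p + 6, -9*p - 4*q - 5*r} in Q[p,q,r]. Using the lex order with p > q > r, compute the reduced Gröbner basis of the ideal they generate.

The reduced Gröbner basis is the canonical form of the ideal for this ordering.

f_1 = -5*p - 11*q - 4*r**2 - 9*r - 11, LT = p.
f_2 = -6*p + 6, LT = p.
f_3 = -9*p - 4*q - 5*r, LT = p.

S(f_1,f_2): lcm = p. S = 11/5*q + 4/5*r**2 + 9/5*r + 16/5.
  reduce S modulo (f_1, f_2, f_3):
  remainder 11/5*q + 4/5*r**2 + 9/5*r + 16/5 ≠ 0; add g_4 = 11/5*q + 4/5*r**2 + 9/5*r + 16/5 to the basis.

S(f_1,f_3): lcm = p. S = 79/45*q + 4/5*r**2 + 56/45*r + 11/5.
  reduce S modulo (f_1, f_2, f_3, g_4):
  remainder 16/99*r**2 - 19/99*r - 35/99 ≠ 0; add g_5 = 16/99*r**2 - 19/99*r - 35/99 to the basis.

The other S-polynomials (S(f_2,f_3), S(f_1,g_4), S(f_2,g_4), S(f_3,g_4), S(f_1,g_5), S(f_2,g_5), S(f_3,g_5), S(g_4,g_5)) all reduce to 0 modulo the current basis, so we have a Gröbner basis.
Inter-reduce: drop elements whose leading term is divisible by another's, tail-reduce, and make monic.

G = {p - 1, q + 5/4*r + 9/4, r**2 - 19/16*r - 35/16}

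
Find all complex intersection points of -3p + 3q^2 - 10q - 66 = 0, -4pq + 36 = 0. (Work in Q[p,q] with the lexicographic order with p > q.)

{(-3, -3), (-sqrt(469)/2 - 19/2, 19/6 - sqrt(469)/6), (-19/2 + sqrt(469)/2, 19/6 + sqrt(469)/6)}

Compute a lex Gröbner basis by Buchberger's algorithm.
f_1 = -3p + 3q^2 - 10q - 66, LT = p.
f_2 = -4pq + 36, LT = pq.

S(f_1,f_2): lcm = pq. S = -q^3 + 10/3q^2 + 22q + 9.
  leading term q^3: no divisor's leading term divides it; move -q^3 to the remainder.
  leading term q^2: no divisor's leading term divides it; move 10/3q^2 to the remainder.
  leading term q: no divisor's leading term divides it; move 22q to the remainder.
  leading term 1: no divisor's leading term divides it; move 9 to the remainder.
  remainder -q^3 + 10/3q^2 + 22q + 9 ≠ 0; add h_3 = -q^3 + 10/3q^2 + 22q + 9 to the basis.

The other S-polynomials (S(f_1,h_3), S(f_2,h_3)) all reduce to 0 modulo the current basis, so we have a Gröbner basis.
Inter-reduce: drop elements whose leading term is divisible by another's, tail-reduce, and make monic.
Reduced Gröbner basis: {p - q^2 + 10/3q + 22, q^3 - 10/3q^2 - 22q - 9}.

Elimination: the polynomial q^3 - 10/3q^2 - 22q - 9 lies in the elimination ideal for q, so q ∈ {-3, 19/6 - sqrt(469)/6, 19/6 + sqrt(469)/6}. For each such q, the remaining basis elements (now univariate) give the rest of the solution.
  q = -3: the earlier basis element becomes p + 3 = 0, giving p = -3 — point (-3, -3).
  q = 19/6 - sqrt(469)/6: the earlier basis element becomes p + 19/2 + sqrt(469)/2 = 0, giving p = -sqrt(469)/2 - 19/2 — point (-sqrt(469)/2 - 19/2, 19/6 - sqrt(469)/6).
  q = 19/6 + sqrt(469)/6: the earlier basis element becomes p - sqrt(469)/2 + 19/2 = 0, giving p = -19/2 + sqrt(469)/2 — point (-19/2 + sqrt(469)/2, 19/6 + sqrt(469)/6).
This is the nonlinear analogue of row-reducing a linear system.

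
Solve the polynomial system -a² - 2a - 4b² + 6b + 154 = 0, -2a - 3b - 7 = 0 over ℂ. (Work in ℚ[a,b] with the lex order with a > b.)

Compute a lex Gröbner basis by Buchberger's algorithm.
f_1 = -a² - 2a - 4b² + 6b + 154, LT = a².
f_2 = -2a - 3b - 7, LT = a.

S(f_1,f_2): lcm = a². S = -3/2ab - 3/2a + 4b² - 6b - 154.
  reduce S modulo (f_1, f_2):
  remainder 25/4b² + 3/2b - 595/4 ≠ 0; add h_3 = 25/4b² + 3/2b - 595/4 to the basis.

The other S-polynomials (S(f_1,h_3), S(f_2,h_3)) all reduce to 0 modulo the current basis, so we have a Gröbner basis.
Inter-reduce: drop elements whose leading term is divisible by another's, tail-reduce, and make monic.
Reduced Gröbner basis: {a + 3/2b + 7/2, b² + 6/25b - 119/5}.

Since the basis is lex-ordered, b² + 6/25b - 119/5 is univariate in b. Its roots are {-5, 119/25}. Back-substituting each root into the other basis elements fixes the other coordinates.
  b = -5: the earlier basis element becomes a - 4 = 0, giving a = 4 — point (4, -5).
  b = 119/25: the earlier basis element becomes a + 266/25 = 0, giving a = -266/25 — point (-266/25, 119/25).
Zero-dimensionality of the ideal guarantees finitely many solutions over ℂ.

{(4, -5), (-266/25, 119/25)}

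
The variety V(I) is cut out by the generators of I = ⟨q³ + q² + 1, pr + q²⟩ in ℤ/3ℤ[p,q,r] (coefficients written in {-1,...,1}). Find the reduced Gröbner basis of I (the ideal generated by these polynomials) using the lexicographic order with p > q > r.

Buchberger's algorithm terminates because the ascending chain of leading-term ideals stabilizes.

f_1 = q³ + q² + 1, LT = q³.
f_2 = pr + q², LT = pr.

S(f_1,f_2): leading monomials are coprime, so the S-polynomial reduces to 0 (Buchberger's first criterion).
Every S-polynomial of the final basis reduces to 0, so we have a Gröbner basis.

G = {pr + q², q³ + q² + 1}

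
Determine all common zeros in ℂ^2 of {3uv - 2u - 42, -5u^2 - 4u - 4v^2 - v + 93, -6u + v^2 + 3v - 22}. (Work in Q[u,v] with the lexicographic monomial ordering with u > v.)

Compute a lex Gröbner basis by Buchberger's algorithm.
f_1 = 3uv - 2u - 42, LT = uv.
f_2 = -5u^2 - 4u - 4v^2 - v + 93, LT = u^2.
f_3 = -6u + v^2 + 3v - 22, LT = u.

S(f_1,f_2): lcm = u^2v. S = -2/3u^2 - 4/5uv - 14u - 4/5v^3 - 1/5v^2 + 93/5v.
  leading term u^2: subtract (2/15)·f_2 from -2/3u^2 - 4/5uv - 14u - 4/5v^3 - 1/5v^2 + 93/5v → -4/5uv - 202/15u - 4/5v^3 + 1/3v^2 + 281/15v - 62/5
  leading term uv: subtract (-4/15)·f_1 from -4/5uv - 202/15u - 4/5v^3 + 1/3v^2 + 281/15v - 62/5 → -14u - 4/5v^3 + 1/3v^2 + 281/15v - 118/5
  leading term u: subtract (7/3)·f_3 from -14u - 4/5v^3 + 1/3v^2 + 281/15v - 118/5 → -4/5v^3 - 2v^2 + 176/15v + 416/15
  leading term v^3: no divisor's leading term divides it; move -4/5v^3 to the remainder.
  leading term v^2: no divisor's leading term divides it; move -2v^2 to the remainder.
  leading term v: no divisor's leading term divides it; move 176/15v to the remainder.
  leading term 1: no divisor's leading term divides it; move 416/15 to the remainder.
  remainder -4/5v^3 - 2v^2 + 176/15v + 416/15 ≠ 0; add h_4 = -4/5v^3 - 2v^2 + 176/15v + 416/15 to the basis.

S(f_1,f_3): lcm = uv. S = -2/3u + 1/6v^3 + 1/2v^2 - 11/3v - 14.
  leading term u: subtract (1/9)·f_3 from -2/3u + 1/6v^3 + 1/2v^2 - 11/3v - 14 → 1/6v^3 + 7/18v^2 - 4v - 104/9
  leading term v^3: subtract (-5/24)·h_4 from 1/6v^3 + 7/18v^2 - 4v - 104/9 → -1/36v^2 - 14/9v - 52/9
  leading term v^2: no divisor's leading term divides it; move -1/36v^2 to the remainder.
  leading term v: no divisor's leading term divides it; move -14/9v to the remainder.
  leading term 1: no divisor's leading term divides it; move -52/9 to the remainder.
  remainder -1/36v^2 - 14/9v - 52/9 ≠ 0; add h_5 = -1/36v^2 - 14/9v - 52/9 to the basis.

S(f_2,f_3): lcm = u^2. S = 1/6uv^2 + 1/2uv - 43/15u + 4/5v^2 + 1/5v - 93/5.
  leading term uv^2: subtract (1/18v)·f_1 from 1/6uv^2 + 1/2uv - 43/15u + 4/5v^2 + 1/5v - 93/5 → 11/18uv - 43/15u + 4/5v^2 + 38/15v - 93/5
  leading term uv: subtract (11/54)·f_1 from 11/18uv - 43/15u + 4/5v^2 + 38/15v - 93/5 → -332/135u + 4/5v^2 + 38/15v - 452/45
  leading term u: subtract (166/405)·f_3 from -332/135u + 4/5v^2 + 38/15v - 452/45 → 158/405v^2 + 176/135v - 416/405
  leading term v^2: subtract (-632/45)·h_5 from 158/405v^2 + 176/135v - 416/405 → -1664/81v - 6656/81
  leading term v: no divisor's leading term divides it; move -1664/81v to the remainder.
  leading term 1: no divisor's leading term divides it; move -6656/81 to the remainder.
  remainder -1664/81v - 6656/81 ≠ 0; add h_6 = -1664/81v - 6656/81 to the basis.

The other S-polynomials (S(f_1,h_4), S(f_2,h_4), S(f_3,h_4), S(f_1,h_5), S(f_2,h_5), S(f_3,h_5), S(h_4,h_5), S(f_1,h_6), S(f_2,h_6), S(f_3,h_6), S(h_4,h_6), S(h_5,h_6)) all reduce to 0 modulo the current basis, so we have a Gröbner basis.
Inter-reduce: drop elements whose leading term is divisible by another's, tail-reduce, and make monic.
Reduced Gröbner basis: {u + 3, v + 4}.

The lex basis is triangular: the last element involves only v. Solving v + 4 = 0 gives v ∈ {-4}; substituting each value into the earlier elements determines the remaining variables.
  v = -4: the earlier basis element becomes u + 3 = 0, giving u = -3 — point (-3, -4).
This is the nonlinear analogue of row-reducing a linear system.

{(-3, -4)}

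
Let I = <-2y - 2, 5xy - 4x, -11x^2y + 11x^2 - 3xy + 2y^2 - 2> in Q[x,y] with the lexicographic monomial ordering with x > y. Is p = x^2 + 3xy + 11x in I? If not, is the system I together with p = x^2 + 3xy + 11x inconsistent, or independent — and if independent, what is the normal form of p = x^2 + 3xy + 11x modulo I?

First compute the reduced Gröbner basis of I by Buchberger's algorithm.
f_1 = -2y - 2, LT = y.
f_2 = 5xy - 4x, LT = xy.
f_3 = -11x^2y + 11x^2 - 3xy + 2y^2 - 2, LT = x^2y.

S(f_1,f_2): lcm = xy. S = 9/5x.
  leading term x: no divisor's leading term divides it; move 9/5x to the remainder.
  remainder 9/5x ≠ 0; add h_4 = 9/5x to the basis.

S(f_1,f_3): lcm = x^2y. S = 2x^2 - 3/11xy + 2/11y^2 - 2/11.
  leading term x^2: subtract (10/9x)·h_4 from 2x^2 - 3/11xy + 2/11y^2 - 2/11 → -3/11xy + 2/11y^2 - 2/11
  leading term xy: subtract (3/22x)·f_1 from -3/11xy + 2/11y^2 - 2/11 → 3/11x + 2/11y^2 - 2/11
  leading term x: subtract (5/33)·h_4 from 3/11x + 2/11y^2 - 2/11 → 2/11y^2 - 2/11
  leading term y^2: subtract (-1/11y)·f_1 from 2/11y^2 - 2/11 → -2/11y - 2/11
  leading term y: subtract (1/11)·f_1 from -2/11y - 2/11 → 0
  remainder 0.

S(f_2,f_3): lcm = x^2y. S = 1/5x^2 - 3/11xy + 2/11y^2 - 2/11.
  leading term x^2: subtract (1/9x)·h_4 from 1/5x^2 - 3/11xy + 2/11y^2 - 2/11 → -3/11xy + 2/11y^2 - 2/11
  leading term xy: subtract (3/22x)·f_1 from -3/11xy + 2/11y^2 - 2/11 → 3/11x + 2/11y^2 - 2/11
  leading term x: subtract (5/33)·h_4 from 3/11x + 2/11y^2 - 2/11 → 2/11y^2 - 2/11
  leading term y^2: subtract (-1/11y)·f_1 from 2/11y^2 - 2/11 → -2/11y - 2/11
  leading term y: subtract (1/11)·f_1 from -2/11y - 2/11 → 0
  remainder 0.

S(f_1,h_4): leading monomials are coprime, so the S-polynomial reduces to 0 (Buchberger's first criterion).
S(f_2,h_4): lcm = xy. S = -4/5x.
  leading term x: subtract (-4/9)·h_4 from -4/5x → 0
  remainder 0.

S(f_3,h_4): lcm = x^2y. S = -x^2 + 3/11xy - 2/11y^2 + 2/11.
  leading term x^2: subtract (-5/9x)·h_4 from -x^2 + 3/11xy - 2/11y^2 + 2/11 → 3/11xy - 2/11y^2 + 2/11
  leading term xy: subtract (-3/22x)·f_1 from 3/11xy - 2/11y^2 + 2/11 → -3/11x - 2/11y^2 + 2/11
  leading term x: subtract (-5/33)·h_4 from -3/11x - 2/11y^2 + 2/11 → -2/11y^2 + 2/11
  leading term y^2: subtract (1/11y)·f_1 from -2/11y^2 + 2/11 → 2/11y + 2/11
  leading term y: subtract (-1/11)·f_1 from 2/11y + 2/11 → 0
  remainder 0.

Every S-polynomial of the final basis reduces to 0, so we have a Gröbner basis.
Inter-reduce: drop elements whose leading term is divisible by another's, tail-reduce, and make monic.
Reduced Gröbner basis: {x, y + 1}.
Label its elements g_1 = x, g_2 = y + 1.

Reduce p = x^2 + 3xy + 11x modulo G:
  leading term x^2: subtract (x)·g_1 from x^2 + 3xy + 11x → 3xy + 11x
  leading term xy: subtract (3y)·g_1 from 3xy + 11x → 11x
  leading term x: subtract (11)·g_1 from 11x → 0
  normal form = 0.
Since the normal form is 0, p ∈ I.

Ideal membership is decidable via reduction modulo a Gröbner basis.

x^2 + 3xy + 11x lies in I (it reduces to 0).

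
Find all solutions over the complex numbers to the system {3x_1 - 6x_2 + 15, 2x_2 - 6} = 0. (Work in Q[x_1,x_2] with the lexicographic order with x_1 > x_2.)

{(1, 3)}

Compute a lex Gröbner basis by Buchberger's algorithm.
f_1 = 3x_1 - 6x_2 + 15, LT = x_1.
f_2 = 2x_2 - 6, LT = x_2.

The S-polynomials (S(f_1,f_2)) all reduce to 0 modulo the current basis, so we have a Gröbner basis.
Inter-reduce: drop elements whose leading term is divisible by another's, tail-reduce, and make monic.
Reduced Gröbner basis: {x_1 - 1, x_2 - 3}.

Since the basis is lex-ordered, x_2 - 3 is univariate in x_2. Its roots are {3}. Back-substituting each root into the other basis elements fixes the other coordinates.
  x_2 = 3: the earlier basis element becomes x_1 - 1 = 0, giving x_1 = 1 — point (1, 3).
Check: every point annihilates each of the original generators.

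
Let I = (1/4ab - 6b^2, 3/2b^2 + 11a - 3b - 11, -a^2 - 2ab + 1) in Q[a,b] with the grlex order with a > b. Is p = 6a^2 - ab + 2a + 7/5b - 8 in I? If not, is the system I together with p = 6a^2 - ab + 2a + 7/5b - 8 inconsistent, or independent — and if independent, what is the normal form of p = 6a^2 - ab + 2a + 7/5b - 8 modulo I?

First compute the reduced Gröbner basis of I by Buchberger's algorithm.
f_1 = 1/4ab - 6b^2, LT = ab.
f_2 = 3/2b^2 + 11a - 3b - 11, LT = b^2.
f_3 = -a^2 - 2ab + 1, LT = a^2.

S(f_1,f_2): lcm = ab^2. S = -24b^3 - 22/3a^2 + 2ab + 22/3a.
  leading term b^3: subtract (-16b)·f_2 from -24b^3 - 22/3a^2 + 2ab + 22/3a → -22/3a^2 + 178ab - 48b^2 + 22/3a - 176b
  leading term a^2: subtract (22/3)·f_3 from -22/3a^2 + 178ab - 48b^2 + 22/3a - 176b → 578/3ab - 48b^2 + 22/3a - 176b - 22/3
  leading term ab: subtract (2312/3)·f_1 from 578/3ab - 48b^2 + 22/3a - 176b - 22/3 → 4576b^2 + 22/3a - 176b - 22/3
  leading term b^2: subtract (9152/3)·f_2 from 4576b^2 + 22/3a - 176b - 22/3 → -33550a + 8976b + 33550
  leading term a: no divisor's leading term divides it; move -33550a to the remainder.
  leading term b: no divisor's leading term divides it; move 8976b to the remainder.
  leading term 1: no divisor's leading term divides it; move 33550 to the remainder.
  remainder -33550a + 8976b + 33550 ≠ 0; add h_4 = -33550a + 8976b + 33550 to the basis.

S(f_1,f_3): lcm = a^2b. S = -26ab^2 + b.
  leading term ab^2: subtract (-104b)·f_1 from -26ab^2 + b → -624b^3 + b
  leading term b^3: subtract (-416b)·f_2 from -624b^3 + b → 4576ab - 1248b^2 - 4575b
  leading term ab: subtract (18304)·f_1 from 4576ab - 1248b^2 - 4575b → 108576b^2 - 4575b
  leading term b^2: subtract (72384)·f_2 from 108576b^2 - 4575b → -796224a + 212577b + 796224
  leading term a: subtract (36192/1525)·h_4 from -796224a + 212577b + 796224 → -679467/1525b
  leading term b: no divisor's leading term divides it; move -679467/1525b to the remainder.
  remainder -679467/1525b ≠ 0; add h_5 = -679467/1525b to the basis.

The other S-polynomials (S(f_2,f_3), S(f_1,h_4), S(f_2,h_4), S(f_3,h_4), S(f_1,h_5), S(f_2,h_5), S(f_3,h_5), S(h_4,h_5)) all reduce to 0 modulo the current basis, so we have a Gröbner basis.
Inter-reduce: drop elements whose leading term is divisible by another's, tail-reduce, and make monic.
Reduced Gröbner basis: {a - 1, b}.
Label its elements g_1 = a - 1, g_2 = b.

Reduce p = 6a^2 - ab + 2a + 7/5b - 8 modulo G:
  leading term a^2: subtract (6a)·g_1 from 6a^2 - ab + 2a + 7/5b - 8 → -ab + 8a + 7/5b - 8
  leading term ab: subtract (-b)·g_1 from -ab + 8a + 7/5b - 8 → 8a + 2/5b - 8
  leading term a: subtract (8)·g_1 from 8a + 2/5b - 8 → 2/5b
  leading term b: subtract (2/5)·g_2 from 2/5b → 0
  normal form = 0.
Since the normal form is 0, p ∈ I.

6a^2 - ab + 2a + 7/5b - 8 lies in I (it reduces to 0).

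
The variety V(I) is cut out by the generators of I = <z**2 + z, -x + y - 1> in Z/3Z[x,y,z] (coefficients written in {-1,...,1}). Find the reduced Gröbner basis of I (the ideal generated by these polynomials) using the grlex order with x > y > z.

f_1 = z**2 + z, LT = z**2.
f_2 = -x + y - 1, LT = x.

The S-polynomials (S(f_1,f_2)) all reduce to 0 modulo the current basis, so we have a Gröbner basis.

G = {z**2 + z, x - y + 1}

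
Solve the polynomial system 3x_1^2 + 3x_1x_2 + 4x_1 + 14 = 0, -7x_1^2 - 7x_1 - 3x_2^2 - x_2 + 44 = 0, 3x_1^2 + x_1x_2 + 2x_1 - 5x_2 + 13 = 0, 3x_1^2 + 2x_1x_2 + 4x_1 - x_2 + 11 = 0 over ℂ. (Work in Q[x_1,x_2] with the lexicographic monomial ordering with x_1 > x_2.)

Compute a lex Gröbner basis by Buchberger's algorithm.
f_1 = 3x_1^2 + 3x_1x_2 + 4x_1 + 14, LT = x_1^2.
f_2 = -7x_1^2 - 7x_1 - 3x_2^2 - x_2 + 44, LT = x_1^2.
f_3 = 3x_1^2 + x_1x_2 + 2x_1 - 5x_2 + 13, LT = x_1^2.
f_4 = 3x_1^2 + 2x_1x_2 + 4x_1 - x_2 + 11, LT = x_1^2.

S(f_1,f_2): lcm = x_1^2. S = x_1x_2 + 1/3x_1 - 3/7x_2^2 - 1/7x_2 + 230/21.
  reduce S modulo (f_1, f_2, f_3, f_4):
  remainder x_1x_2 + 1/3x_1 - 3/7x_2^2 - 1/7x_2 + 230/21 ≠ 0; add h_5 = x_1x_2 + 1/3x_1 - 3/7x_2^2 - 1/7x_2 + 230/21 to the basis.

S(f_1,f_3): lcm = x_1^2. S = 2/3x_1x_2 + 2/3x_1 + 5/3x_2 + 1/3.
  reduce S modulo (f_1, f_2, f_3, f_4, h_5):
  remainder 4/9x_1 + 2/7x_2^2 + 37/21x_2 - 439/63 ≠ 0; add h_6 = 4/9x_1 + 2/7x_2^2 + 37/21x_2 - 439/63 to the basis.

S(f_1,f_4): lcm = x_1^2. S = 1/3x_1x_2 + 1/3x_2 + 1.
  reduce S modulo (f_1, f_2, f_3, f_4, h_5, h_6):
  remainder 3/14x_2^2 + 23/28x_2 - 123/28 ≠ 0; add h_7 = 3/14x_2^2 + 23/28x_2 - 123/28 to the basis.

S(f_1,h_5): lcm = x_1^2x_2. S = -1/3x_1^2 + 10/7x_1x_2^2 + 31/21x_1x_2 - 230/21x_1 + 14/3x_2.
  reduce S modulo (f_1, f_2, f_3, f_4, h_5, h_6, h_7):
  remainder 339/14x_2 - 1017/14 ≠ 0; add h_8 = 339/14x_2 - 1017/14 to the basis.

The other S-polynomials (S(f_2,f_3), S(f_2,f_4), S(f_3,f_4), S(f_2,h_5), S(f_3,h_5), S(f_4,h_5), S(f_1,h_6), S(f_2,h_6), S(f_3,h_6), S(f_4,h_6), S(h_5,h_6), S(f_1,h_7), S(f_2,h_7), S(f_3,h_7), S(f_4,h_7), S(h_5,h_7), S(h_6,h_7), S(f_1,h_8), S(f_2,h_8), S(f_3,h_8), S(f_4,h_8), S(h_5,h_8), S(h_6,h_8), S(h_7,h_8)) all reduce to 0 modulo the current basis, so we have a Gröbner basis.
Inter-reduce: drop elements whose leading term is divisible by another's, tail-reduce, and make monic.
Reduced Gröbner basis: {x_1 + 2, x_2 - 3}.

From the last basis element, x_2 - 3 = 0, so x_2 takes values in {3}. Each choice, substituted upward through the basis, yields the corresponding point(s) of the solution set.
  x_2 = 3: the earlier basis element becomes x_1 + 2 = 0, giving x_1 = -2 — point (-2, 3).

{(-2, 3)}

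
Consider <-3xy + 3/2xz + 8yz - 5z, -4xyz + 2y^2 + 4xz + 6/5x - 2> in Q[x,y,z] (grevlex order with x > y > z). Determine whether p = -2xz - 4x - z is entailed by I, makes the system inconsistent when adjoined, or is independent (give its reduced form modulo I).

First compute the reduced Gröbner basis of I by Buchberger's algorithm.
f_1 = -3xy + 3/2xz + 8yz - 5z, LT = xy.
f_2 = -4xyz + 2y^2 + 4xz + 6/5x - 2, LT = xyz.

S(f_1,f_2): lcm = xyz. S = -1/2xz^2 - 8/3yz^2 + 1/2y^2 + xz + 5/3z^2 + 3/10x - 1/2.
  reduce S modulo (f_1, f_2):
  remainder -1/2xz^2 - 8/3yz^2 + 1/2y^2 + xz + 5/3z^2 + 3/10x - 1/2 ≠ 0; add h_3 = -1/2xz^2 - 8/3yz^2 + 1/2y^2 + xz + 5/3z^2 + 3/10x - 1/2 to the basis.

S(f_1,h_3): lcm = xyz^2. S = -16/3y^2z^2 - 1/2xz^3 - 8/3yz^3 + y^3 + 2xyz + 10/3yz^2 + 5/3z^3 + 3/5xy - y.
  reduce S modulo (f_1, f_2, h_3):
  remainder -16/3y^2z^2 + y^3 - 1/2y^2z + 26/3yz^2 + 8/5yz - 10/3z^2 - y - 1/2z ≠ 0; add h_4 = -16/3y^2z^2 + y^3 - 1/2y^2z + 26/3yz^2 + 8/5yz - 10/3z^2 - y - 1/2z to the basis.

The other S-polynomials (S(f_2,h_3), S(f_1,h_4), S(f_2,h_4), S(h_3,h_4)) all reduce to 0 modulo the current basis, so we have a Gröbner basis.
Inter-reduce: drop elements whose leading term is divisible by another's, tail-reduce, and make monic.
Reduced Gröbner basis: {y^2z^2 - 3/16y^3 + 3/32y^2z - 13/8yz^2 - 3/10yz + 5/8z^2 + 3/16y + 3/32z, xz^2 + 16/3yz^2 - y^2 - 2xz - 10/3z^2 - 3/5x + 1, xy - 1/2xz - 8/3yz + 5/3z}.
Label its elements g_1 = y^2z^2 - 3/16y^3 + 3/32y^2z - 13/8yz^2 - 3/10yz + 5/8z^2 + 3/16y + 3/32z, g_2 = xz^2 + 16/3yz^2 - y^2 - 2xz - 10/3z^2 - 3/5x + 1, g_3 = xy - 1/2xz - 8/3yz + 5/3z.

Reduce p = -2xz - 4x - z modulo G:
  leading term xz: no divisor's leading term divides it; move -2xz to the remainder.
  leading term x: no divisor's leading term divides it; move -4x to the remainder.
  leading term z: no divisor's leading term divides it; move -z to the remainder.
  normal form = -2xz - 4x - z.
The normal form is nonzero, so p ∉ I. Since p minus its normal form lies in I, I + (p) = I + (r) where r = -2xz - 4x - z; decide whether this ideal is the whole ring.
Run Buchberger on G together with r (pairs among the g_i already reduce to 0 since G is a Gröbner basis):
g_1 = y^2z^2 - 3/16y^3 + 3/32y^2z - 13/8yz^2 - 3/10yz + 5/8z^2 + 3/16y + 3/32z, LT = y^2z^2.
g_2 = xz^2 + 16/3yz^2 - y^2 - 2xz - 10/3z^2 - 3/5x + 1, LT = xz^2.
g_3 = xy - 1/2xz - 8/3yz + 5/3z, LT = xy.
r = -2xz - 4x - z, LT = xz.

S(g_1,r): lcm = xy^2z^2. S = -3/16xy^3 - 61/32xy^2z - 13/8xyz^2 - 1/2y^2z^2 - 3/10xyz + 5/8xz^2 + 3/16xy + 3/32xz.
  reduce S modulo (g_1, g_2, g_3, r):
  remainder -1/2y^3z - 35/32y^3 - 29/64y^2z + 217/48yz^2 - 43/20y^2 - 5/4yz - 145/48z^2 + 851/100x + 35/32y + 1279/320z + 43/20 ≠ 0; add m_5 = -1/2y^3z - 35/32y^3 - 29/64y^2z + 217/48yz^2 - 43/20y^2 - 5/4yz - 145/48z^2 + 851/100x + 35/32y + 1279/320z + 43/20 to the basis.

S(g_2,r): lcm = xz^2. S = 16/3yz^2 - y^2 - 4xz - 23/6z^2 - 3/5x + 1.
  reduce S modulo (g_1, g_2, g_3, r, m_5):
  remainder 16/3yz^2 - y^2 - 23/6z^2 + 37/5x + 2z + 1 ≠ 0; add m_6 = 16/3yz^2 - y^2 - 23/6z^2 + 37/5x + 2z + 1 to the basis.

S(g_3,r): lcm = xyz. S = -1/2xz^2 - 8/3yz^2 - 2xy - 1/2yz + 5/3z^2.
  reduce S modulo (g_1, g_2, g_3, r, m_5, m_6):
  remainder -1/2y^2 - 35/6yz + 37/10x + 13/3z + 1/2 ≠ 0; add m_7 = -1/2y^2 - 35/6yz + 37/10x + 13/3z + 1/2 to the basis.

S(g_1,m_5): lcm = y^3z^2. S = -3/16y^4 - 67/32y^3z - 81/32y^2z^2 + 217/24yz^3 - 23/5y^2z - 15/8yz^2 - 145/24z^3 + 3/16y^2 + 851/50xz + 73/32yz + 1279/160z^2 + 43/10z.
  reduce S modulo (g_1, g_2, g_3, r, m_5, m_6, m_7):
  remainder 117/256z^3 + 2145/4096yz + 77103/40960z^2 - 1443/320x + 4953/5120z ≠ 0; add m_8 = 117/256z^3 + 2145/4096yz + 77103/40960z^2 - 1443/320x + 4953/5120z to the basis.

S(g_2,m_5): lcm = xy^3z^2. S = 16/3y^4z^2 - y^5 - 67/16xy^3z - 29/32xy^2z^2 - 10/3y^3z^2 + 217/24xyz^3 - 3/5xy^3 - 43/10xy^2z - 5/2xyz^2 - 145/24xz^3 + y^3 + 851/50x^2z + 35/16xyz + 1279/160xz^2 + 43/10xz.
  reduce S modulo (g_1, g_2, g_3, r, m_5, m_6, m_7, m_8):
  remainder -851/25x^2 - 253/12yz + 69/20z^2 + 138/25x + 6739/300z ≠ 0; add m_9 = -851/25x^2 - 253/12yz + 69/20z^2 + 138/25x + 6739/300z to the basis.

The other S-polynomials (S(g_1,g_2), S(g_1,g_3), S(g_2,g_3), S(g_3,m_5), S(r,m_5), S(g_1,m_6), S(g_2,m_6), S(g_3,m_6), S(r,m_6), S(m_5,m_6), S(g_1,m_7), S(g_2,m_7), S(g_3,m_7), S(r,m_7), S(m_5,m_7), S(m_6,m_7), S(g_1,m_8), S(g_2,m_8), S(g_3,m_8), S(r,m_8), S(m_5,m_8), S(m_6,m_8), S(m_7,m_8), S(g_1,m_9), S(g_2,m_9), S(g_3,m_9), S(r,m_9), S(m_5,m_9), S(m_6,m_9), S(m_7,m_9), S(m_8,m_9)) all reduce to 0 modulo the current basis, so we have a Gröbner basis.
Inter-reduce: drop elements whose leading term is divisible by another's, tail-reduce, and make monic.
Reduced Gröbner basis: {yz^2 + 35/16yz - 23/32z^2 - 5/4z, z^3 + 55/48yz + 659/160z^2 - 148/15x + 127/60z, x^2 + 275/444yz - 15/148z^2 - 6/37x - 293/444z, xy - 8/3yz + x + 23/12z, y^2 + 35/3yz - 37/5x - 26/3z - 1, xz + 2x + 1/2z}.
The reduced Gröbner basis of I + (p) is {yz^2 + 35/16yz - 23/32z^2 - 5/4z, z^3 + 55/48yz + 659/160z^2 - 148/15x + 127/60z, x^2 + 275/444yz - 15/148z^2 - 6/37x - 293/444z, xy - 8/3yz + x + 23/12z, y^2 + 35/3yz - 37/5x - 26/3z - 1, xz + 2x + 1/2z} ≠ {1}, a proper ideal, so the enlarged system stays consistent: p is independent of I, with normal form -2xz - 4x - z.

The remainder on division by a Gröbner basis is unique — it is the normal form.

-2xz - 4x - z is independent of I; its normal form modulo I is -2xz - 4x - z.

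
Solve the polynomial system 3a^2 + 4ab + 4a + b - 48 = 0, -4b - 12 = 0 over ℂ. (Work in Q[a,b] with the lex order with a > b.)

{(-3, -3), (17/3, -3)}

Compute a lex Gröbner basis by Buchberger's algorithm.
f_1 = 3a^2 + 4ab + 4a + b - 48, LT = a^2.
f_2 = -4b - 12, LT = b.

S(f_1,f_2): leading monomials are coprime, so the S-polynomial reduces to 0 (Buchberger's first criterion).
Every S-polynomial of the final basis reduces to 0, so we have a Gröbner basis.
Inter-reduce: drop elements whose leading term is divisible by another's, tail-reduce, and make monic.
Reduced Gröbner basis: {a^2 - 8/3a - 17, b + 3}.

The lex basis is triangular: the last element involves only b. Solving b + 3 = 0 gives b ∈ {-3}; substituting each value into the earlier elements determines the remaining variables.
  b = -3: the earlier basis element becomes a^2 - 8/3a - 17 = 0, giving a = -3, 17/3 — points (-3, -3), (17/3, -3).
A lex Gröbner basis triangularizes the system, enabling back-substitution.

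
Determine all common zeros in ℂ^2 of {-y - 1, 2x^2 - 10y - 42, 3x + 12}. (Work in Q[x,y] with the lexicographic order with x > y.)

Compute a lex Gröbner basis by Buchberger's algorithm.
f_1 = -y - 1, LT = y.
f_2 = 2x^2 - 10y - 42, LT = x^2.
f_3 = 3x + 12, LT = x.

The S-polynomials (S(f_1,f_2), S(f_1,f_3), S(f_2,f_3)) all reduce to 0 modulo the current basis, so we have a Gröbner basis.
Inter-reduce: drop elements whose leading term is divisible by another's, tail-reduce, and make monic.
Reduced Gröbner basis: {x + 4, y + 1}.

From the last basis element, y + 1 = 0, so y takes values in {-1}. Each choice, substituted upward through the basis, yields the corresponding point(s) of the solution set.
  y = -1: the earlier basis element becomes x + 4 = 0, giving x = -4 — point (-4, -1).

{(-4, -1)}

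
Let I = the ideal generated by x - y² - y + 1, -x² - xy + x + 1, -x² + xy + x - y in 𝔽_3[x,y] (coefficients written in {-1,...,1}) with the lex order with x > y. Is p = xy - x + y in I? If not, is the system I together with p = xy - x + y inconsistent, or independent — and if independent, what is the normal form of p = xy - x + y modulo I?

Adjoining xy - x + y makes the ideal the whole ring: the system is inconsistent.

First compute the reduced Gröbner basis of I by Buchberger's algorithm.
f_1 = x - y² - y + 1, LT = x.
f_2 = -x² - xy + x + 1, LT = x².
f_3 = -x² + xy + x - y, LT = x².

S(f_1,f_2): lcm = x². S = -xy² + xy - x + 1.
  reduce S modulo (f_1, f_2, f_3):
  remainder -y⁴ + y² + y - 1 ≠ 0; add h_4 = -y⁴ + y² + y - 1 to the basis.

S(f_1,f_3): lcm = x². S = -xy² - x - y.
  reduce S modulo (f_1, f_2, f_3, h_4):
  remainder -y³ - y² - 1 ≠ 0; add h_5 = -y³ - y² - 1 to the basis.

S(h_4,h_5): lcm = y⁴. S = -y³ - y² + y + 1.
  reduce S modulo (f_1, f_2, f_3, h_4, h_5):
  remainder y - 1 ≠ 0; add h_6 = y - 1 to the basis.

The other S-polynomials (S(f_2,f_3), S(f_1,h_4), S(f_2,h_4), S(f_3,h_4), S(f_1,h_5), S(f_2,h_5), S(f_3,h_5), S(f_1,h_6), S(f_2,h_6), S(f_3,h_6), S(h_4,h_6), S(h_5,h_6)) all reduce to 0 modulo the current basis, so we have a Gröbner basis.
Inter-reduce: drop elements whose leading term is divisible by another's, tail-reduce, and make monic.
Reduced Gröbner basis: {x - 1, y - 1}.
Label its elements g_1 = x - 1, g_2 = y - 1.

Reduce p = xy - x + y modulo G:
  leading term xy: subtract (y)·g_1 from xy - x + y → -x - y
  leading term x: subtract (-1)·g_1 from -x - y → -y - 1
  leading term y: subtract (-1)·g_2 from -y - 1 → 1
  leading term 1: no divisor's leading term divides it; move 1 to the remainder.
  normal form = 1.
The normal form is nonzero, so p ∉ I. Since p minus its normal form lies in I, I + (p) = I + (r) where r = 1; decide whether this ideal is the whole ring.
Here r = 1 is a nonzero constant, hence a unit: 1 ∈ I + (p), the Gröbner basis of I + (p) is {1}, and the enlarged system has no common solution — adjoining p is inconsistent.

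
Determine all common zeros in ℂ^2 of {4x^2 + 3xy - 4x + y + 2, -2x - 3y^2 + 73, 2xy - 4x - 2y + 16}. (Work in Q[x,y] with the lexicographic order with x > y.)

Compute a lex Gröbner basis by Buchberger's algorithm.
f_1 = 4x^2 + 3xy - 4x + y + 2, LT = x^2.
f_2 = -2x - 3y^2 + 73, LT = x.
f_3 = 2xy - 4x - 2y + 16, LT = xy.

S(f_1,f_2): lcm = x^2. S = -3/2xy^2 + 3/4xy + 71/2x + 1/4y + 1/2.
  leading term xy^2: subtract (3/4y^2)·f_2 from -3/2xy^2 + 3/4xy + 71/2x + 1/4y + 1/2 → 3/4xy + 71/2x + 9/4y^4 - 219/4y^2 + 1/4y + 1/2
  leading term xy: subtract (-3/8y)·f_2 from 3/4xy + 71/2x + 9/4y^4 - 219/4y^2 + 1/4y + 1/2 → 71/2x + 9/4y^4 - 9/8y^3 - 219/4y^2 + 221/8y + 1/2
  leading term x: subtract (-71/4)·f_2 from 71/2x + 9/4y^4 - 9/8y^3 - 219/4y^2 + 221/8y + 1/2 → 9/4y^4 - 9/8y^3 - 108y^2 + 221/8y + 5185/4
  leading term y^4: no divisor's leading term divides it; move 9/4y^4 to the remainder.
  leading term y^3: no divisor's leading term divides it; move -9/8y^3 to the remainder.
  leading term y^2: no divisor's leading term divides it; move -108y^2 to the remainder.
  leading term y: no divisor's leading term divides it; move 221/8y to the remainder.
  leading term 1: no divisor's leading term divides it; move 5185/4 to the remainder.
  remainder 9/4y^4 - 9/8y^3 - 108y^2 + 221/8y + 5185/4 ≠ 0; add h_4 = 9/4y^4 - 9/8y^3 - 108y^2 + 221/8y + 5185/4 to the basis.

S(f_1,f_3): lcm = x^2y. S = 2x^2 + 3/4xy^2 - 8x + 1/4y^2 + 1/2y.
  leading term x^2: subtract (1/2)·f_1 from 2x^2 + 3/4xy^2 - 8x + 1/4y^2 + 1/2y → 3/4xy^2 - 3/2xy - 6x + 1/4y^2 - 1
  leading term xy^2: subtract (-3/8y^2)·f_2 from 3/4xy^2 - 3/2xy - 6x + 1/4y^2 - 1 → -3/2xy - 6x - 9/8y^4 + 221/8y^2 - 1
  leading term xy: subtract (3/4y)·f_2 from -3/2xy - 6x - 9/8y^4 + 221/8y^2 - 1 → -6x - 9/8y^4 + 9/4y^3 + 221/8y^2 - 219/4y - 1
  leading term x: subtract (3)·f_2 from -6x - 9/8y^4 + 9/4y^3 + 221/8y^2 - 219/4y - 1 → -9/8y^4 + 9/4y^3 + 293/8y^2 - 219/4y - 220
  leading term y^4: subtract (-1/2)·h_4 from -9/8y^4 + 9/4y^3 + 293/8y^2 - 219/4y - 220 → 27/16y^3 - 139/8y^2 - 655/16y + 3425/8
  leading term y^3: no divisor's leading term divides it; move 27/16y^3 to the remainder.
  leading term y^2: no divisor's leading term divides it; move -139/8y^2 to the remainder.
  leading term y: no divisor's leading term divides it; move -655/16y to the remainder.
  leading term 1: no divisor's leading term divides it; move 3425/8 to the remainder.
  remainder 27/16y^3 - 139/8y^2 - 655/16y + 3425/8 ≠ 0; add h_5 = 27/16y^3 - 139/8y^2 - 655/16y + 3425/8 to the basis.

S(f_2,f_3): lcm = xy. S = 2x + 3/2y^3 - 71/2y - 8.
  leading term x: subtract (-1)·f_2 from 2x + 3/2y^3 - 71/2y - 8 → 3/2y^3 - 3y^2 - 71/2y + 65
  leading term y^3: subtract (8/9)·h_5 from 3/2y^3 - 3y^2 - 71/2y + 65 → 112/9y^2 + 8/9y - 2840/9
  leading term y^2: no divisor's leading term divides it; move 112/9y^2 to the remainder.
  leading term y: no divisor's leading term divides it; move 8/9y to the remainder.
  leading term 1: no divisor's leading term divides it; move -2840/9 to the remainder.
  remainder 112/9y^2 + 8/9y - 2840/9 ≠ 0; add h_6 = 112/9y^2 + 8/9y - 2840/9 to the basis.

S(f_3,h_4): lcm = xy^4. S = -3/2xy^3 + 48xy^2 - 221/18xy - 5185/9x - y^4 + 8y^3.
  leading term xy^3: subtract (3/4y^3)·f_2 from -3/2xy^3 + 48xy^2 - 221/18xy - 5185/9x - y^4 + 8y^3 → 48xy^2 - 221/18xy - 5185/9x + 9/4y^5 - y^4 - 187/4y^3
  leading term xy^2: subtract (-24y^2)·f_2 from 48xy^2 - 221/18xy - 5185/9x + 9/4y^5 - y^4 - 187/4y^3 → -221/18xy - 5185/9x + 9/4y^5 - 73y^4 - 187/4y^3 + 1752y^2
  leading term xy: subtract (221/36y)·f_2 from -221/18xy - 5185/9x + 9/4y^5 - 73y^4 - 187/4y^3 + 1752y^2 → -5185/9x + 9/4y^5 - 73y^4 - 85/3y^3 + 1752y^2 - 16133/36y
  leading term x: subtract (5185/18)·f_2 from -5185/9x + 9/4y^5 - 73y^4 - 85/3y^3 + 1752y^2 - 16133/36y → 9/4y^5 - 73y^4 - 85/3y^3 + 15697/6y^2 - 16133/36y - 378505/18
  leading term y^5: subtract (y)·h_4 from 9/4y^5 - 73y^4 - 85/3y^3 + 15697/6y^2 - 16133/36y - 378505/18 → -575/8y^4 + 239/3y^3 + 62125/24y^2 - 31399/18y - 378505/18
  leading term y^4: subtract (-575/18)·h_4 from -575/8y^4 + 239/3y^3 + 62125/24y^2 - 31399/18y - 378505/18 → 2099/48y^3 - 20675/24y^2 - 124117/144y + 1467355/72
  leading term y^3: subtract (2099/81)·h_5 from 2099/48y^3 - 20675/24y^2 - 124117/144y + 1467355/72 → -33308/81y^2 + 16112/81y + 752140/81
  leading term y^2: subtract (-8327/252)·h_6 from -33308/81y^2 + 16112/81y + 752140/81 → 1598/7y - 7990/7
  leading term y: no divisor's leading term divides it; move 1598/7y to the remainder.
  leading term 1: no divisor's leading term divides it; move -7990/7 to the remainder.
  remainder 1598/7y - 7990/7 ≠ 0; add h_7 = 1598/7y - 7990/7 to the basis.

The other S-polynomials (S(f_1,h_4), S(f_2,h_4), S(f_1,h_5), S(f_2,h_5), S(f_3,h_5), S(h_4,h_5), S(f_1,h_6), S(f_2,h_6), S(f_3,h_6), S(h_4,h_6), S(h_5,h_6), S(f_1,h_7), S(f_2,h_7), S(f_3,h_7), S(h_4,h_7), S(h_5,h_7), S(h_6,h_7)) all reduce to 0 modulo the current basis, so we have a Gröbner basis.
Inter-reduce: drop elements whose leading term is divisible by another's, tail-reduce, and make monic.
Reduced Gröbner basis: {x + 1, y - 5}.

Since the basis is lex-ordered, y - 5 is univariate in y. Its roots are {5}. Back-substituting each root into the other basis elements fixes the other coordinates.
  y = 5: the earlier basis element becomes x + 1 = 0, giving x = -1 — point (-1, 5).
Substituting each solution back into the original system confirms all equations vanish.

{(-1, 5)}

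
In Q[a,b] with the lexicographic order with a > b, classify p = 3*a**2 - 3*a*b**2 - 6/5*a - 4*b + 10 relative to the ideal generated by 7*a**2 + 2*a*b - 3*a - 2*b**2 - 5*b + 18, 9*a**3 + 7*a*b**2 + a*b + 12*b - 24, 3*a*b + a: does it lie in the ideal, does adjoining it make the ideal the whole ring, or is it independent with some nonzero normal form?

First compute the reduced Gröbner basis of I by Buchberger's algorithm.
f_1 = 7*a**2 + 2*a*b - 3*a - 2*b**2 - 5*b + 18, LT = a**2.
f_2 = 9*a**3 + 7*a*b**2 + a*b + 12*b - 24, LT = a**3.
f_3 = 3*a*b + a, LT = a*b.

S(f_1,f_2): lcm = a**3. S = 2/7*a**2*b - 3/7*a**2 - 67/63*a*b**2 - 52/63*a*b + 18/7*a - 4/3*b + 8/3.
  reduce S modulo (f_1, f_2, f_3):
  remainder 9740/3969*a + 4/49*b**3 + 4/49*b**2 - 349/147*b + 554/147 ≠ 0; add h_4 = 9740/3969*a + 4/49*b**3 + 4/49*b**2 - 349/147*b + 554/147 to the basis.

S(f_1,f_3): lcm = a**2*b. S = -1/3*a**2 + 2/7*a*b**2 - 3/7*a*b - 2/7*b**3 - 5/7*b**2 + 18/7*b.
  reduce S modulo (f_1, f_2, f_3, h_4):
  remainder -2/7*b**3 - 17/21*b**2 + 7/3*b + 6/7 ≠ 0; add h_5 = -2/7*b**3 - 17/21*b**2 + 7/3*b + 6/7 to the basis.

S(f_2,f_3): lcm = a**3*b. S = -1/3*a**3 + 7/9*a*b**3 + 1/9*a*b**2 + 4/3*b**2 - 8/3*b.
  reduce S modulo (f_1, f_2, f_3, h_4, h_5):
  remainder 4/3*b**2 - 20/9*b - 8/9 ≠ 0; add h_6 = 4/3*b**2 - 20/9*b - 8/9 to the basis.

S(f_1,h_4): lcm = a**2. S = -81/2435*a*b**3 - 81/2435*a*b**2 + 85441/68180*a*b - 66963/34090*a - 2/7*b**2 - 5/7*b + 18/7.
  reduce S modulo (f_1, f_2, f_3, h_4, h_5, h_6):
  remainder -879976363/284602800*b + 879976363/142301400 ≠ 0; add h_7 = -879976363/284602800*b + 879976363/142301400 to the basis.

The other S-polynomials (S(f_2,h_4), S(f_3,h_4), S(f_1,h_5), S(f_2,h_5), S(f_3,h_5), S(h_4,h_5), S(f_1,h_6), S(f_2,h_6), S(f_3,h_6), S(h_4,h_6), S(h_5,h_6), S(f_1,h_7), S(f_2,h_7), S(f_3,h_7), S(h_4,h_7), S(h_5,h_7), S(h_6,h_7)) all reduce to 0 modulo the current basis, so we have a Gröbner basis.
Inter-reduce: drop elements whose leading term is divisible by another's, tail-reduce, and make monic.
Reduced Gröbner basis: {a, b - 2}.
Label its elements g_1 = a, g_2 = b - 2.

Reduce p = 3*a**2 - 3*a*b**2 - 6/5*a - 4*b + 10 modulo G:
  leading term a**2: subtract (3*a)·g_1 from 3*a**2 - 3*a*b**2 - 6/5*a - 4*b + 10 → -3*a*b**2 - 6/5*a - 4*b + 10
  leading term a*b**2: subtract (-3*b**2)·g_1 from -3*a*b**2 - 6/5*a - 4*b + 10 → -6/5*a - 4*b + 10
  leading term a: subtract (-6/5)·g_1 from -6/5*a - 4*b + 10 → -4*b + 10
  leading term b: subtract (-4)·g_2 from -4*b + 10 → 2
  leading term 1: no divisor's leading term divides it; move 2 to the remainder.
  normal form = 2.
The normal form is nonzero, so p ∉ I. Since p minus its normal form lies in I, I + (p) = I + (r) where r = 2; decide whether this ideal is the whole ring.
Here r = 2 is a nonzero constant, hence a unit: 1 ∈ I + (p), the Gröbner basis of I + (p) is {1}, and the enlarged system has no common solution — adjoining p is inconsistent.

Adjoining 3*a**2 - 3*a*b**2 - 6/5*a - 4*b + 10 makes the ideal the whole ring: the system is inconsistent.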